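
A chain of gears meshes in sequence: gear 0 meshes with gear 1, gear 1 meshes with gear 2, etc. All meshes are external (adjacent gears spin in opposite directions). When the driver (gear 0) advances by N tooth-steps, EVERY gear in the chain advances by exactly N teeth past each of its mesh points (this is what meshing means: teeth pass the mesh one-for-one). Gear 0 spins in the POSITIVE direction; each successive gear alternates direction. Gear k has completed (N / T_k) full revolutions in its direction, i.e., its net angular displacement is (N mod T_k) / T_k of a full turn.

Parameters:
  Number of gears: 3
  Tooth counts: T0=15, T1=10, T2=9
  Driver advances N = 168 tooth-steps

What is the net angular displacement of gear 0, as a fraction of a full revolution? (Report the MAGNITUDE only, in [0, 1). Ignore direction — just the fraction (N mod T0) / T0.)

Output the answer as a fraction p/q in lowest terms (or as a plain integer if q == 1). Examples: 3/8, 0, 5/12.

Answer: 1/5

Derivation:
Chain of 3 gears, tooth counts: [15, 10, 9]
  gear 0: T0=15, direction=positive, advance = 168 mod 15 = 3 teeth = 3/15 turn
  gear 1: T1=10, direction=negative, advance = 168 mod 10 = 8 teeth = 8/10 turn
  gear 2: T2=9, direction=positive, advance = 168 mod 9 = 6 teeth = 6/9 turn
Gear 0: 168 mod 15 = 3
Fraction = 3 / 15 = 1/5 (gcd(3,15)=3) = 1/5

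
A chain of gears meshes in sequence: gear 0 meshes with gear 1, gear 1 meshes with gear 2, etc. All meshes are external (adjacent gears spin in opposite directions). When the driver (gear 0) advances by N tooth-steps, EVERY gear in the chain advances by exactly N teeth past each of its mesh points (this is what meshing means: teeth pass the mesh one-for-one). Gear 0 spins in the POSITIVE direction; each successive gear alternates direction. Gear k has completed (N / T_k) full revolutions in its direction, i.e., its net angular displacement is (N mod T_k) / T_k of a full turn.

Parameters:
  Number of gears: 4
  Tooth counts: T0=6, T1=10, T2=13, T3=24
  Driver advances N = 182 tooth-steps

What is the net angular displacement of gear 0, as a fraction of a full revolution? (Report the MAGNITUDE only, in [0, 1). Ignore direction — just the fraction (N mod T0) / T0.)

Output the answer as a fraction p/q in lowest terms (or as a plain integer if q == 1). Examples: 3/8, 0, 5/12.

Answer: 1/3

Derivation:
Chain of 4 gears, tooth counts: [6, 10, 13, 24]
  gear 0: T0=6, direction=positive, advance = 182 mod 6 = 2 teeth = 2/6 turn
  gear 1: T1=10, direction=negative, advance = 182 mod 10 = 2 teeth = 2/10 turn
  gear 2: T2=13, direction=positive, advance = 182 mod 13 = 0 teeth = 0/13 turn
  gear 3: T3=24, direction=negative, advance = 182 mod 24 = 14 teeth = 14/24 turn
Gear 0: 182 mod 6 = 2
Fraction = 2 / 6 = 1/3 (gcd(2,6)=2) = 1/3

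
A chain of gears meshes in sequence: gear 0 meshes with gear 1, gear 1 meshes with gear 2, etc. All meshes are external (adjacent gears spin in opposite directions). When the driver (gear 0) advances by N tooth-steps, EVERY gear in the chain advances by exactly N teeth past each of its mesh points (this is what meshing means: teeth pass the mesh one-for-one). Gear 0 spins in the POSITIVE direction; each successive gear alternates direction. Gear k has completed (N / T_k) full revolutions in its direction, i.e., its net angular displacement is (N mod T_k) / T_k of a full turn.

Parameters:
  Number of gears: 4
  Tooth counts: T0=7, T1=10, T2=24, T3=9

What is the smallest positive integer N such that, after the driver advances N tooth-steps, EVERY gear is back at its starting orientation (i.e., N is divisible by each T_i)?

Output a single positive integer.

Answer: 2520

Derivation:
Gear k returns to start when N is a multiple of T_k.
All gears at start simultaneously when N is a common multiple of [7, 10, 24, 9]; the smallest such N is lcm(7, 10, 24, 9).
Start: lcm = T0 = 7
Fold in T1=10: gcd(7, 10) = 1; lcm(7, 10) = 7 * 10 / 1 = 70 / 1 = 70
Fold in T2=24: gcd(70, 24) = 2; lcm(70, 24) = 70 * 24 / 2 = 1680 / 2 = 840
Fold in T3=9: gcd(840, 9) = 3; lcm(840, 9) = 840 * 9 / 3 = 7560 / 3 = 2520
Full cycle length = 2520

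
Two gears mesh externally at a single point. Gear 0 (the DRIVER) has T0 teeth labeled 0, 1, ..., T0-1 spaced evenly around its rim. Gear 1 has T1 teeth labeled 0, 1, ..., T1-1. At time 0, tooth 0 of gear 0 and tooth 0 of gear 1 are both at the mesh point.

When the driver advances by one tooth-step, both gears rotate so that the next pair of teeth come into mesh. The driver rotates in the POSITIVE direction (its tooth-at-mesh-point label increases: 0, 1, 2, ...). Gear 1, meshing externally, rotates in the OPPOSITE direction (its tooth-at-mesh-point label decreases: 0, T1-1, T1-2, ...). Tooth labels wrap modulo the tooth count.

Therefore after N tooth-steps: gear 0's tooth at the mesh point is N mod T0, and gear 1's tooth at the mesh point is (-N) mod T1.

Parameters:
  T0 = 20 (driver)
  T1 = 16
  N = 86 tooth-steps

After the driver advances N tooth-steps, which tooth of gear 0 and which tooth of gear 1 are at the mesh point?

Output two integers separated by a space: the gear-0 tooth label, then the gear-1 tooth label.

Answer: 6 10

Derivation:
Gear 0 (driver, T0=20): tooth at mesh = N mod T0
  86 = 4 * 20 + 6, so 86 mod 20 = 6
  gear 0 tooth = 6
Gear 1 (driven, T1=16): tooth at mesh = (-N) mod T1
  86 = 5 * 16 + 6, so 86 mod 16 = 6
  (-86) mod 16 = (-6) mod 16 = 16 - 6 = 10
Mesh after 86 steps: gear-0 tooth 6 meets gear-1 tooth 10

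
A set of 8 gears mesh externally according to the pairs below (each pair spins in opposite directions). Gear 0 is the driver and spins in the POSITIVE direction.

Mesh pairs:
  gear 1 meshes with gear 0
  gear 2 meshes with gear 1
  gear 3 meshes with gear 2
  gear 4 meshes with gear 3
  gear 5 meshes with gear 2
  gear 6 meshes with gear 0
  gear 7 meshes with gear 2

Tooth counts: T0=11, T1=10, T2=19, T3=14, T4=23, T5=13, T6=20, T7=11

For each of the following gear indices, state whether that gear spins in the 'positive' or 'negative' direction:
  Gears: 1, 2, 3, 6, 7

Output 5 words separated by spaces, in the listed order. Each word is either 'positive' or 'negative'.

Answer: negative positive negative negative negative

Derivation:
Gear 0 (driver): positive (depth 0)
  gear 1: meshes with gear 0 -> depth 1 -> negative (opposite of gear 0)
  gear 2: meshes with gear 1 -> depth 2 -> positive (opposite of gear 1)
  gear 3: meshes with gear 2 -> depth 3 -> negative (opposite of gear 2)
  gear 4: meshes with gear 3 -> depth 4 -> positive (opposite of gear 3)
  gear 5: meshes with gear 2 -> depth 3 -> negative (opposite of gear 2)
  gear 6: meshes with gear 0 -> depth 1 -> negative (opposite of gear 0)
  gear 7: meshes with gear 2 -> depth 3 -> negative (opposite of gear 2)
Queried indices 1, 2, 3, 6, 7 -> negative, positive, negative, negative, negative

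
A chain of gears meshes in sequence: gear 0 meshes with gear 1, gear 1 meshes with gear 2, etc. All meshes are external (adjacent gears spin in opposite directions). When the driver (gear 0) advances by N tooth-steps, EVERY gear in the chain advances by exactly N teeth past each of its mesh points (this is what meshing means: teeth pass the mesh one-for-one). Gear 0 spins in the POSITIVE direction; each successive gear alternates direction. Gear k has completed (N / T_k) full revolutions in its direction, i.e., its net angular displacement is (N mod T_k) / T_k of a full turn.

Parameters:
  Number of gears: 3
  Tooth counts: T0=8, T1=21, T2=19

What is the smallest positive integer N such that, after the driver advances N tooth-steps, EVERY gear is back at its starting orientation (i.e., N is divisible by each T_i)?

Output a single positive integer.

Gear k returns to start when N is a multiple of T_k.
All gears at start simultaneously when N is a common multiple of [8, 21, 19]; the smallest such N is lcm(8, 21, 19).
Start: lcm = T0 = 8
Fold in T1=21: gcd(8, 21) = 1; lcm(8, 21) = 8 * 21 / 1 = 168 / 1 = 168
Fold in T2=19: gcd(168, 19) = 1; lcm(168, 19) = 168 * 19 / 1 = 3192 / 1 = 3192
Full cycle length = 3192

Answer: 3192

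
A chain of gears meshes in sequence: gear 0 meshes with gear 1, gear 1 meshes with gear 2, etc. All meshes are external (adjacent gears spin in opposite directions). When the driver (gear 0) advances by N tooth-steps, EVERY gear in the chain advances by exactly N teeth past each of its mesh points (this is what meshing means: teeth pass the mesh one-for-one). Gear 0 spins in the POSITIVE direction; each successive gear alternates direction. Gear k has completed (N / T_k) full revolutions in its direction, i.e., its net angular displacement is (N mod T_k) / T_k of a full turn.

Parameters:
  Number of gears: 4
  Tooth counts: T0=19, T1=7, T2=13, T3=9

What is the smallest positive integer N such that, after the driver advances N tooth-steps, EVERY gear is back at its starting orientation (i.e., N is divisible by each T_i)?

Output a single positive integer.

Answer: 15561

Derivation:
Gear k returns to start when N is a multiple of T_k.
All gears at start simultaneously when N is a common multiple of [19, 7, 13, 9]; the smallest such N is lcm(19, 7, 13, 9).
Start: lcm = T0 = 19
Fold in T1=7: gcd(19, 7) = 1; lcm(19, 7) = 19 * 7 / 1 = 133 / 1 = 133
Fold in T2=13: gcd(133, 13) = 1; lcm(133, 13) = 133 * 13 / 1 = 1729 / 1 = 1729
Fold in T3=9: gcd(1729, 9) = 1; lcm(1729, 9) = 1729 * 9 / 1 = 15561 / 1 = 15561
Full cycle length = 15561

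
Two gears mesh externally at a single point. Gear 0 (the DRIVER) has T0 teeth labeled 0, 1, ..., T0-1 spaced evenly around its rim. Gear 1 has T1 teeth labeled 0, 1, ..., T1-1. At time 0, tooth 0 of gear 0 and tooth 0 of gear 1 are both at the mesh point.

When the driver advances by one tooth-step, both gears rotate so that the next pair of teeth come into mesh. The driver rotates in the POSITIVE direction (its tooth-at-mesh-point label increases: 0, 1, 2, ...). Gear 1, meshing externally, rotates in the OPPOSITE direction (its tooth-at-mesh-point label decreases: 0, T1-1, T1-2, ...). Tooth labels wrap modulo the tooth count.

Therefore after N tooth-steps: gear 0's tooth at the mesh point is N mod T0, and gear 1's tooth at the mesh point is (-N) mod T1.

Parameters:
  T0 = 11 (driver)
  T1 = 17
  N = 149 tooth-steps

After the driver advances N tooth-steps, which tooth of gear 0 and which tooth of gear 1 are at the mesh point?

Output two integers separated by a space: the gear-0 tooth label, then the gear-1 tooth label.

Answer: 6 4

Derivation:
Gear 0 (driver, T0=11): tooth at mesh = N mod T0
  149 = 13 * 11 + 6, so 149 mod 11 = 6
  gear 0 tooth = 6
Gear 1 (driven, T1=17): tooth at mesh = (-N) mod T1
  149 = 8 * 17 + 13, so 149 mod 17 = 13
  (-149) mod 17 = (-13) mod 17 = 17 - 13 = 4
Mesh after 149 steps: gear-0 tooth 6 meets gear-1 tooth 4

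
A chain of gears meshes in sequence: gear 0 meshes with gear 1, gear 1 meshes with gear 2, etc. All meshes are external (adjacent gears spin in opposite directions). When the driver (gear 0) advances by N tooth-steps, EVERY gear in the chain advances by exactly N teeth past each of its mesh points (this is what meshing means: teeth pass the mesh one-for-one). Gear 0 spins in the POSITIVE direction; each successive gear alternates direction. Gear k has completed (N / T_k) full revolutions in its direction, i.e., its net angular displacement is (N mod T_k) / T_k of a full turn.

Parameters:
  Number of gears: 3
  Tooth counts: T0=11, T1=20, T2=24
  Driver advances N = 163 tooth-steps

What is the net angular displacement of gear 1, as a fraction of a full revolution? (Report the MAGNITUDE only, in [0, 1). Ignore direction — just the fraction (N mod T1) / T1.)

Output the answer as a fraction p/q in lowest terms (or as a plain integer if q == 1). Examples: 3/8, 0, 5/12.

Answer: 3/20

Derivation:
Chain of 3 gears, tooth counts: [11, 20, 24]
  gear 0: T0=11, direction=positive, advance = 163 mod 11 = 9 teeth = 9/11 turn
  gear 1: T1=20, direction=negative, advance = 163 mod 20 = 3 teeth = 3/20 turn
  gear 2: T2=24, direction=positive, advance = 163 mod 24 = 19 teeth = 19/24 turn
Gear 1: 163 mod 20 = 3
Fraction = 3 / 20 = 3/20 (gcd(3,20)=1) = 3/20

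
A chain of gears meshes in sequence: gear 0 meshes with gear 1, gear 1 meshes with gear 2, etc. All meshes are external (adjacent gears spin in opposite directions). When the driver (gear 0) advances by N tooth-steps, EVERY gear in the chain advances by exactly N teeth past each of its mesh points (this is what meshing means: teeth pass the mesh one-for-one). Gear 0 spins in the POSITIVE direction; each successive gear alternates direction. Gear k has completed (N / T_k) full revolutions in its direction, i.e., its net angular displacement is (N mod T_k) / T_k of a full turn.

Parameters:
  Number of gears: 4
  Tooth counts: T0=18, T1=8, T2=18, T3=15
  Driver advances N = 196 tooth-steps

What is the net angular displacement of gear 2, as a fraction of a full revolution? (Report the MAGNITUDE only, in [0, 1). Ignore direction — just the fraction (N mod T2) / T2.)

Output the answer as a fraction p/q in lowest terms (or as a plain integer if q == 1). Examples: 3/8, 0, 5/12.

Chain of 4 gears, tooth counts: [18, 8, 18, 15]
  gear 0: T0=18, direction=positive, advance = 196 mod 18 = 16 teeth = 16/18 turn
  gear 1: T1=8, direction=negative, advance = 196 mod 8 = 4 teeth = 4/8 turn
  gear 2: T2=18, direction=positive, advance = 196 mod 18 = 16 teeth = 16/18 turn
  gear 3: T3=15, direction=negative, advance = 196 mod 15 = 1 teeth = 1/15 turn
Gear 2: 196 mod 18 = 16
Fraction = 16 / 18 = 8/9 (gcd(16,18)=2) = 8/9

Answer: 8/9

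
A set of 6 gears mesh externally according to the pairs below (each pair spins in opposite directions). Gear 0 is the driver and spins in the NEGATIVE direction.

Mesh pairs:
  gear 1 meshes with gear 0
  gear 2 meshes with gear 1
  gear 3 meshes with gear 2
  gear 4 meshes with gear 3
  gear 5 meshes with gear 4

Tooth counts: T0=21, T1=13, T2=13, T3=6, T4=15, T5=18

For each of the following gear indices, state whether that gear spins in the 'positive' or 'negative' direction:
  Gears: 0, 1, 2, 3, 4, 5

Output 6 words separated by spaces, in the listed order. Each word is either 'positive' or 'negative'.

Gear 0 (driver): negative (depth 0)
  gear 1: meshes with gear 0 -> depth 1 -> positive (opposite of gear 0)
  gear 2: meshes with gear 1 -> depth 2 -> negative (opposite of gear 1)
  gear 3: meshes with gear 2 -> depth 3 -> positive (opposite of gear 2)
  gear 4: meshes with gear 3 -> depth 4 -> negative (opposite of gear 3)
  gear 5: meshes with gear 4 -> depth 5 -> positive (opposite of gear 4)
Queried indices 0, 1, 2, 3, 4, 5 -> negative, positive, negative, positive, negative, positive

Answer: negative positive negative positive negative positive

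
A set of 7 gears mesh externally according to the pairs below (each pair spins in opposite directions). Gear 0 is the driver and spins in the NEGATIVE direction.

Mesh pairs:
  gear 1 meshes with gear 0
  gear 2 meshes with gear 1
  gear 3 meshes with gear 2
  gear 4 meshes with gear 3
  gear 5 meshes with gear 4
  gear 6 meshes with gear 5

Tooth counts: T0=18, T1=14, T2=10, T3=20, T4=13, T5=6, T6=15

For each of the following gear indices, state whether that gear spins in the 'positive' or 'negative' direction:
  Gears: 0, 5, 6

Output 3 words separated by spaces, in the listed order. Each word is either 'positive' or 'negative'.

Gear 0 (driver): negative (depth 0)
  gear 1: meshes with gear 0 -> depth 1 -> positive (opposite of gear 0)
  gear 2: meshes with gear 1 -> depth 2 -> negative (opposite of gear 1)
  gear 3: meshes with gear 2 -> depth 3 -> positive (opposite of gear 2)
  gear 4: meshes with gear 3 -> depth 4 -> negative (opposite of gear 3)
  gear 5: meshes with gear 4 -> depth 5 -> positive (opposite of gear 4)
  gear 6: meshes with gear 5 -> depth 6 -> negative (opposite of gear 5)
Queried indices 0, 5, 6 -> negative, positive, negative

Answer: negative positive negative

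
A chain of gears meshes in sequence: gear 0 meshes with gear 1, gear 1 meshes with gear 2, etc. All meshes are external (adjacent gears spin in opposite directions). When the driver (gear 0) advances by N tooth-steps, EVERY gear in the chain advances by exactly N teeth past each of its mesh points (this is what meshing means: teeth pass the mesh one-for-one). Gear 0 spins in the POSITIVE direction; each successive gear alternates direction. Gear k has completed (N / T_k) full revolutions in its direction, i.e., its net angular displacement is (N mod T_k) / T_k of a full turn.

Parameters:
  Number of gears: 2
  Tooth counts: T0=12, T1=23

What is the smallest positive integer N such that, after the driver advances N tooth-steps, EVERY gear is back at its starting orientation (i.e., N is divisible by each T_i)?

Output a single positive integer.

Gear k returns to start when N is a multiple of T_k.
All gears at start simultaneously when N is a common multiple of [12, 23]; the smallest such N is lcm(12, 23).
Start: lcm = T0 = 12
Fold in T1=23: gcd(12, 23) = 1; lcm(12, 23) = 12 * 23 / 1 = 276 / 1 = 276
Full cycle length = 276

Answer: 276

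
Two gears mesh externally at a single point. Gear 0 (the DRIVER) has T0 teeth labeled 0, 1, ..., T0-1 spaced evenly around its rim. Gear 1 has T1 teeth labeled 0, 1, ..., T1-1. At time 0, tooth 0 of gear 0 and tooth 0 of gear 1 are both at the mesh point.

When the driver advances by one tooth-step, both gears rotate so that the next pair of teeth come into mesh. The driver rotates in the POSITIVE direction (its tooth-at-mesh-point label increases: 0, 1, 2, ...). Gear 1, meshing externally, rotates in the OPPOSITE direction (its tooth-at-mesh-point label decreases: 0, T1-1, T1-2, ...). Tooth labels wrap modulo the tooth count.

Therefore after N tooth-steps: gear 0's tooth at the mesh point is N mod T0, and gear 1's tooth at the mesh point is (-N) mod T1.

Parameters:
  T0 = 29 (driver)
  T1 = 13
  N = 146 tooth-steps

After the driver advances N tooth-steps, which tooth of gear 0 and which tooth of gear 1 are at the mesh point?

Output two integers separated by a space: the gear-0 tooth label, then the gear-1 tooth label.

Gear 0 (driver, T0=29): tooth at mesh = N mod T0
  146 = 5 * 29 + 1, so 146 mod 29 = 1
  gear 0 tooth = 1
Gear 1 (driven, T1=13): tooth at mesh = (-N) mod T1
  146 = 11 * 13 + 3, so 146 mod 13 = 3
  (-146) mod 13 = (-3) mod 13 = 13 - 3 = 10
Mesh after 146 steps: gear-0 tooth 1 meets gear-1 tooth 10

Answer: 1 10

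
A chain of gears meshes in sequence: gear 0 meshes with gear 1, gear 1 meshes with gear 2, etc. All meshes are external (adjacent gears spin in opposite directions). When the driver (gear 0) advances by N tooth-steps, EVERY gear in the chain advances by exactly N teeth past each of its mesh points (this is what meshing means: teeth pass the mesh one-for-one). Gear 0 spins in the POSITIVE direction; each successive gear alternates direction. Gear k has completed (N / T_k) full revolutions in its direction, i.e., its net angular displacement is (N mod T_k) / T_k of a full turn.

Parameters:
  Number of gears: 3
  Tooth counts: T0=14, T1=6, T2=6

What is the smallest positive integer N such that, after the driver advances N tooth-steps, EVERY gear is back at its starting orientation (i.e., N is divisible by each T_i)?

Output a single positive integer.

Gear k returns to start when N is a multiple of T_k.
All gears at start simultaneously when N is a common multiple of [14, 6, 6]; the smallest such N is lcm(14, 6, 6).
Start: lcm = T0 = 14
Fold in T1=6: gcd(14, 6) = 2; lcm(14, 6) = 14 * 6 / 2 = 84 / 2 = 42
Fold in T2=6: gcd(42, 6) = 6; lcm(42, 6) = 42 * 6 / 6 = 252 / 6 = 42
Full cycle length = 42

Answer: 42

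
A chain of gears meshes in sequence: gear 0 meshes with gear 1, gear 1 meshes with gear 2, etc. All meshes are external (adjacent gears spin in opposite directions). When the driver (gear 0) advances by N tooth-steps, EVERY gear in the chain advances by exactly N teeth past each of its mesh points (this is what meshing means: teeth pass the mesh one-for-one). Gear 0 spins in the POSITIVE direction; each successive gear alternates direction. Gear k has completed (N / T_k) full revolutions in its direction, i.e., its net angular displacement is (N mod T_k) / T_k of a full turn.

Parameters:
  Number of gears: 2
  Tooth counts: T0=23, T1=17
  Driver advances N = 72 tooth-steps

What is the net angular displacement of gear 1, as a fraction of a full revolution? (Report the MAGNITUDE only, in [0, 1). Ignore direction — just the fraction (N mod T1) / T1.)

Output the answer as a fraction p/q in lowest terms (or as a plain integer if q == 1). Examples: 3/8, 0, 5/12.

Answer: 4/17

Derivation:
Chain of 2 gears, tooth counts: [23, 17]
  gear 0: T0=23, direction=positive, advance = 72 mod 23 = 3 teeth = 3/23 turn
  gear 1: T1=17, direction=negative, advance = 72 mod 17 = 4 teeth = 4/17 turn
Gear 1: 72 mod 17 = 4
Fraction = 4 / 17 = 4/17 (gcd(4,17)=1) = 4/17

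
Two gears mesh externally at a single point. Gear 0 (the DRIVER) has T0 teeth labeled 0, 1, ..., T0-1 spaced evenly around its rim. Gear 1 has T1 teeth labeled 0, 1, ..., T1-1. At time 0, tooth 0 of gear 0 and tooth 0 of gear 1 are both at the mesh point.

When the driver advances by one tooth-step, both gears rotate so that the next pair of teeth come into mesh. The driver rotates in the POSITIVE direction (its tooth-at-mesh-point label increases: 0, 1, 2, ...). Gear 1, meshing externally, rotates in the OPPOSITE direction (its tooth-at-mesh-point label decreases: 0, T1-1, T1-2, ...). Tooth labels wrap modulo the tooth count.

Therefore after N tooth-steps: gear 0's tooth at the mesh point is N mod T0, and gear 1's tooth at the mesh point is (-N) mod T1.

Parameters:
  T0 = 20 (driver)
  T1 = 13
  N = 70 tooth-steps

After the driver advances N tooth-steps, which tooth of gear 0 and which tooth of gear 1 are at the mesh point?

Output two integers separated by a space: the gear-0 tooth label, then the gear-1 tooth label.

Gear 0 (driver, T0=20): tooth at mesh = N mod T0
  70 = 3 * 20 + 10, so 70 mod 20 = 10
  gear 0 tooth = 10
Gear 1 (driven, T1=13): tooth at mesh = (-N) mod T1
  70 = 5 * 13 + 5, so 70 mod 13 = 5
  (-70) mod 13 = (-5) mod 13 = 13 - 5 = 8
Mesh after 70 steps: gear-0 tooth 10 meets gear-1 tooth 8

Answer: 10 8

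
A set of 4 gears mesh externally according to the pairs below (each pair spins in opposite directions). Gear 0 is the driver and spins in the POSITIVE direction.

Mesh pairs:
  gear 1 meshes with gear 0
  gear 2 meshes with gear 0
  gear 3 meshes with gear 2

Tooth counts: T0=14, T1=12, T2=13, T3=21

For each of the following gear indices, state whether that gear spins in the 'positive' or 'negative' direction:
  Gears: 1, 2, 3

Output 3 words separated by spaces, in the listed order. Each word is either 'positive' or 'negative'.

Answer: negative negative positive

Derivation:
Gear 0 (driver): positive (depth 0)
  gear 1: meshes with gear 0 -> depth 1 -> negative (opposite of gear 0)
  gear 2: meshes with gear 0 -> depth 1 -> negative (opposite of gear 0)
  gear 3: meshes with gear 2 -> depth 2 -> positive (opposite of gear 2)
Queried indices 1, 2, 3 -> negative, negative, positive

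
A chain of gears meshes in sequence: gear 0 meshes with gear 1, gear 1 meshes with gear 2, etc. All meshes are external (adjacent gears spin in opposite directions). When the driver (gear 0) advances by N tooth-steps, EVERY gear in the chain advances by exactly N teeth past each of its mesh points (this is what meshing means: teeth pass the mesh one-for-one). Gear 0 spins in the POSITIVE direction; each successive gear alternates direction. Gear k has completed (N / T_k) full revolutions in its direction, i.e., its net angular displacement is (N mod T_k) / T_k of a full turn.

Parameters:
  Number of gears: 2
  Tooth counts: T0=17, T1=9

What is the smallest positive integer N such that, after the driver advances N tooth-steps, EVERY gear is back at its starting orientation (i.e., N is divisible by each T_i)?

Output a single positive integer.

Answer: 153

Derivation:
Gear k returns to start when N is a multiple of T_k.
All gears at start simultaneously when N is a common multiple of [17, 9]; the smallest such N is lcm(17, 9).
Start: lcm = T0 = 17
Fold in T1=9: gcd(17, 9) = 1; lcm(17, 9) = 17 * 9 / 1 = 153 / 1 = 153
Full cycle length = 153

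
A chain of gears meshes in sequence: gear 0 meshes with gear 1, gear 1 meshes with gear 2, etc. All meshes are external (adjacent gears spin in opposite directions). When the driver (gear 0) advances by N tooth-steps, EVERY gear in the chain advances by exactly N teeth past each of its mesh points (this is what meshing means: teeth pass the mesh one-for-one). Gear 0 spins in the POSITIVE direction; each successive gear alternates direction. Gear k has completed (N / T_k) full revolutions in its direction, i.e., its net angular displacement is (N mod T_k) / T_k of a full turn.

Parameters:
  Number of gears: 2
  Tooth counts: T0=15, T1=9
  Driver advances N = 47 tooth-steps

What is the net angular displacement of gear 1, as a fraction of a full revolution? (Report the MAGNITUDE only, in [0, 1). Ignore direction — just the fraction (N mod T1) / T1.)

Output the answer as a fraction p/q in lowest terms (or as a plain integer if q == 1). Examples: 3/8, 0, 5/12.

Chain of 2 gears, tooth counts: [15, 9]
  gear 0: T0=15, direction=positive, advance = 47 mod 15 = 2 teeth = 2/15 turn
  gear 1: T1=9, direction=negative, advance = 47 mod 9 = 2 teeth = 2/9 turn
Gear 1: 47 mod 9 = 2
Fraction = 2 / 9 = 2/9 (gcd(2,9)=1) = 2/9

Answer: 2/9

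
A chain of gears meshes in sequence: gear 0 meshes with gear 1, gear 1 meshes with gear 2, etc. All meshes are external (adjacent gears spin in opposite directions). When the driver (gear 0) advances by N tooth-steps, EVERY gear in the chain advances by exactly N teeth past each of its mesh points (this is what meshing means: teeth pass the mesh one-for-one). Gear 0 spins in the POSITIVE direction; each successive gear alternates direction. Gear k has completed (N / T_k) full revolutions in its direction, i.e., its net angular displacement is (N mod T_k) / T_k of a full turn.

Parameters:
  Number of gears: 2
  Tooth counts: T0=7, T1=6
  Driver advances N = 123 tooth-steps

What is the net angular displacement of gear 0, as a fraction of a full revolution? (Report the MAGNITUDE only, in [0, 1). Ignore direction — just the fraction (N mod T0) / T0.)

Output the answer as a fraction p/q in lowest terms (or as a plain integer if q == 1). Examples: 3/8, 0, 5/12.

Chain of 2 gears, tooth counts: [7, 6]
  gear 0: T0=7, direction=positive, advance = 123 mod 7 = 4 teeth = 4/7 turn
  gear 1: T1=6, direction=negative, advance = 123 mod 6 = 3 teeth = 3/6 turn
Gear 0: 123 mod 7 = 4
Fraction = 4 / 7 = 4/7 (gcd(4,7)=1) = 4/7

Answer: 4/7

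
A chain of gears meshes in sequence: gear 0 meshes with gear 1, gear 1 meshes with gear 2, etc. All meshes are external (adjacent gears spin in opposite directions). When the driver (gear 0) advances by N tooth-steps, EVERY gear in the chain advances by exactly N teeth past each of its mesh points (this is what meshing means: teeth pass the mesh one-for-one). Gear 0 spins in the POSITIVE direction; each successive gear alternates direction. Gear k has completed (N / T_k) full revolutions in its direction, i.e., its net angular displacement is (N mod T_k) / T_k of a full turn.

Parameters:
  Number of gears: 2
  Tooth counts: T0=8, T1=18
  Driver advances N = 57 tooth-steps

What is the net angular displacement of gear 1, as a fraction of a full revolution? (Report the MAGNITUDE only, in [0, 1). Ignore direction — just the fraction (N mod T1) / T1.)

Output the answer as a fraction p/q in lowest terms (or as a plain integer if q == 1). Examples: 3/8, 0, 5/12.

Answer: 1/6

Derivation:
Chain of 2 gears, tooth counts: [8, 18]
  gear 0: T0=8, direction=positive, advance = 57 mod 8 = 1 teeth = 1/8 turn
  gear 1: T1=18, direction=negative, advance = 57 mod 18 = 3 teeth = 3/18 turn
Gear 1: 57 mod 18 = 3
Fraction = 3 / 18 = 1/6 (gcd(3,18)=3) = 1/6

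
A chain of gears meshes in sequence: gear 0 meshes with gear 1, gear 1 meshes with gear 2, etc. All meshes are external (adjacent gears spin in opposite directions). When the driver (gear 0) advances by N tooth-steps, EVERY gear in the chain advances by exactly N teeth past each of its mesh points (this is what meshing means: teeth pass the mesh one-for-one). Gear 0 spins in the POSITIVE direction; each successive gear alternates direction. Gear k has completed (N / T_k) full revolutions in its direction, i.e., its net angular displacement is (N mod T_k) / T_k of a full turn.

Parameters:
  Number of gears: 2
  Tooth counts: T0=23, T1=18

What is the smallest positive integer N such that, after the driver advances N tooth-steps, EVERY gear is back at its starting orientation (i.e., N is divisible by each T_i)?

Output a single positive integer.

Answer: 414

Derivation:
Gear k returns to start when N is a multiple of T_k.
All gears at start simultaneously when N is a common multiple of [23, 18]; the smallest such N is lcm(23, 18).
Start: lcm = T0 = 23
Fold in T1=18: gcd(23, 18) = 1; lcm(23, 18) = 23 * 18 / 1 = 414 / 1 = 414
Full cycle length = 414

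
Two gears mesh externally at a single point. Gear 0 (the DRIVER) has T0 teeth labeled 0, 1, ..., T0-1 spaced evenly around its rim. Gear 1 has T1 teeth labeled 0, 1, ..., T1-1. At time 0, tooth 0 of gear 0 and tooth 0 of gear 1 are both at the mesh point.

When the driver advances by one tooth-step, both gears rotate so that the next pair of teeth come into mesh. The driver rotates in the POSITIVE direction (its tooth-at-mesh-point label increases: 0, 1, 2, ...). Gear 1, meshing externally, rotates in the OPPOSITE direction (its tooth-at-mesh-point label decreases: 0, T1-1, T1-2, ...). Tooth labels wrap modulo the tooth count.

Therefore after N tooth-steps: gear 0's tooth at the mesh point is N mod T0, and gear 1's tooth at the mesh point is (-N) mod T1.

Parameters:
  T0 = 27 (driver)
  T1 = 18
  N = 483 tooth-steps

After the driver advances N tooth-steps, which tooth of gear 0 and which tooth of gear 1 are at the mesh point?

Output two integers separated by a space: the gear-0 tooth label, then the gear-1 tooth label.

Answer: 24 3

Derivation:
Gear 0 (driver, T0=27): tooth at mesh = N mod T0
  483 = 17 * 27 + 24, so 483 mod 27 = 24
  gear 0 tooth = 24
Gear 1 (driven, T1=18): tooth at mesh = (-N) mod T1
  483 = 26 * 18 + 15, so 483 mod 18 = 15
  (-483) mod 18 = (-15) mod 18 = 18 - 15 = 3
Mesh after 483 steps: gear-0 tooth 24 meets gear-1 tooth 3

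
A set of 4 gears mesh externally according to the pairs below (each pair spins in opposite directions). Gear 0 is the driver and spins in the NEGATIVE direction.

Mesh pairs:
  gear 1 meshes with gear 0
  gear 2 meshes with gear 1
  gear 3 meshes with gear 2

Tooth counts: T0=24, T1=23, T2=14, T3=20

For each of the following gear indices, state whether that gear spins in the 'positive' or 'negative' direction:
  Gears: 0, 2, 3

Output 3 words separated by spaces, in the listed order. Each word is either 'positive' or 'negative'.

Answer: negative negative positive

Derivation:
Gear 0 (driver): negative (depth 0)
  gear 1: meshes with gear 0 -> depth 1 -> positive (opposite of gear 0)
  gear 2: meshes with gear 1 -> depth 2 -> negative (opposite of gear 1)
  gear 3: meshes with gear 2 -> depth 3 -> positive (opposite of gear 2)
Queried indices 0, 2, 3 -> negative, negative, positive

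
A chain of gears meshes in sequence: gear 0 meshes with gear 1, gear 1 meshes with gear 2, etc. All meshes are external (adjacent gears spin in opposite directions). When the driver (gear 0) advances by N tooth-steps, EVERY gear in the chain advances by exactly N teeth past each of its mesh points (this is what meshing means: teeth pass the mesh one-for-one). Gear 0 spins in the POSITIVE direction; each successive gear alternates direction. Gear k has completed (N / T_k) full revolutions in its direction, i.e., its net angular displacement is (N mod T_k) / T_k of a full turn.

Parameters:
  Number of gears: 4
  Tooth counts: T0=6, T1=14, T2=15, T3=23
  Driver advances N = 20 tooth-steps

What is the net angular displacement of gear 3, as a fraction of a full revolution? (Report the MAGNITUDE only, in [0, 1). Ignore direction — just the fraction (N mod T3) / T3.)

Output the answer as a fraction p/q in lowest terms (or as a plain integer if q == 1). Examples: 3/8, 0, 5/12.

Answer: 20/23

Derivation:
Chain of 4 gears, tooth counts: [6, 14, 15, 23]
  gear 0: T0=6, direction=positive, advance = 20 mod 6 = 2 teeth = 2/6 turn
  gear 1: T1=14, direction=negative, advance = 20 mod 14 = 6 teeth = 6/14 turn
  gear 2: T2=15, direction=positive, advance = 20 mod 15 = 5 teeth = 5/15 turn
  gear 3: T3=23, direction=negative, advance = 20 mod 23 = 20 teeth = 20/23 turn
Gear 3: 20 mod 23 = 20
Fraction = 20 / 23 = 20/23 (gcd(20,23)=1) = 20/23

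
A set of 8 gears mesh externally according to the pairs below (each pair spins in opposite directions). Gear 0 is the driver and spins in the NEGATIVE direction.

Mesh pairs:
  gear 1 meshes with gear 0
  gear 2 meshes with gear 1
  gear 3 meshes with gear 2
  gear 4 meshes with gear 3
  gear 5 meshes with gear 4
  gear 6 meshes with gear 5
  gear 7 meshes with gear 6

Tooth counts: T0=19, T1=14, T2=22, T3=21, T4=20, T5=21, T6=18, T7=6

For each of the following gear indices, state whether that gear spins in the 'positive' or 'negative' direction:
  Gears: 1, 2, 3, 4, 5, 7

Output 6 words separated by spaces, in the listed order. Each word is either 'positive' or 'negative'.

Answer: positive negative positive negative positive positive

Derivation:
Gear 0 (driver): negative (depth 0)
  gear 1: meshes with gear 0 -> depth 1 -> positive (opposite of gear 0)
  gear 2: meshes with gear 1 -> depth 2 -> negative (opposite of gear 1)
  gear 3: meshes with gear 2 -> depth 3 -> positive (opposite of gear 2)
  gear 4: meshes with gear 3 -> depth 4 -> negative (opposite of gear 3)
  gear 5: meshes with gear 4 -> depth 5 -> positive (opposite of gear 4)
  gear 6: meshes with gear 5 -> depth 6 -> negative (opposite of gear 5)
  gear 7: meshes with gear 6 -> depth 7 -> positive (opposite of gear 6)
Queried indices 1, 2, 3, 4, 5, 7 -> positive, negative, positive, negative, positive, positive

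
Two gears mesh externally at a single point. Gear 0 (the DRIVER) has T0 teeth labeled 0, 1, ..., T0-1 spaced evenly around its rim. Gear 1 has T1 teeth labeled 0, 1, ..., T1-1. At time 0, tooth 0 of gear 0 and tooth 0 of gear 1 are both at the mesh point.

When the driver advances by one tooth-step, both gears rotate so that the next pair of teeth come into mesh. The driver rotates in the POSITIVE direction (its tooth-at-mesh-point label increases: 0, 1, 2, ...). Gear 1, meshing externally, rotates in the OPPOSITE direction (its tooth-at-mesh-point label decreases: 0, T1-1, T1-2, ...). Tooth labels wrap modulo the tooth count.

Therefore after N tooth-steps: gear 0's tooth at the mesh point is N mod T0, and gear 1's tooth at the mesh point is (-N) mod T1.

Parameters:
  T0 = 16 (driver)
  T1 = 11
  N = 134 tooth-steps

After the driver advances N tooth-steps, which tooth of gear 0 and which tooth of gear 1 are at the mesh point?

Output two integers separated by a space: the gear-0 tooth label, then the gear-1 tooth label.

Gear 0 (driver, T0=16): tooth at mesh = N mod T0
  134 = 8 * 16 + 6, so 134 mod 16 = 6
  gear 0 tooth = 6
Gear 1 (driven, T1=11): tooth at mesh = (-N) mod T1
  134 = 12 * 11 + 2, so 134 mod 11 = 2
  (-134) mod 11 = (-2) mod 11 = 11 - 2 = 9
Mesh after 134 steps: gear-0 tooth 6 meets gear-1 tooth 9

Answer: 6 9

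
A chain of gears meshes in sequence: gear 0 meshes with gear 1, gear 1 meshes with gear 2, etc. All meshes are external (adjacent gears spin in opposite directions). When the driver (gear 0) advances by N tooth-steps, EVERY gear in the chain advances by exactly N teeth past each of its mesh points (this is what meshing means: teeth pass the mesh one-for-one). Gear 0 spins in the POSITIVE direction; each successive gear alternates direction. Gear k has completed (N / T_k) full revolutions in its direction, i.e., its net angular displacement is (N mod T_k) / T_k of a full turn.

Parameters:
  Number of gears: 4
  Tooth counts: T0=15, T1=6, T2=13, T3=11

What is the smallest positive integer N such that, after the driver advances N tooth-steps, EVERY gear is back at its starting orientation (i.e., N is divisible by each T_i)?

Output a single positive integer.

Gear k returns to start when N is a multiple of T_k.
All gears at start simultaneously when N is a common multiple of [15, 6, 13, 11]; the smallest such N is lcm(15, 6, 13, 11).
Start: lcm = T0 = 15
Fold in T1=6: gcd(15, 6) = 3; lcm(15, 6) = 15 * 6 / 3 = 90 / 3 = 30
Fold in T2=13: gcd(30, 13) = 1; lcm(30, 13) = 30 * 13 / 1 = 390 / 1 = 390
Fold in T3=11: gcd(390, 11) = 1; lcm(390, 11) = 390 * 11 / 1 = 4290 / 1 = 4290
Full cycle length = 4290

Answer: 4290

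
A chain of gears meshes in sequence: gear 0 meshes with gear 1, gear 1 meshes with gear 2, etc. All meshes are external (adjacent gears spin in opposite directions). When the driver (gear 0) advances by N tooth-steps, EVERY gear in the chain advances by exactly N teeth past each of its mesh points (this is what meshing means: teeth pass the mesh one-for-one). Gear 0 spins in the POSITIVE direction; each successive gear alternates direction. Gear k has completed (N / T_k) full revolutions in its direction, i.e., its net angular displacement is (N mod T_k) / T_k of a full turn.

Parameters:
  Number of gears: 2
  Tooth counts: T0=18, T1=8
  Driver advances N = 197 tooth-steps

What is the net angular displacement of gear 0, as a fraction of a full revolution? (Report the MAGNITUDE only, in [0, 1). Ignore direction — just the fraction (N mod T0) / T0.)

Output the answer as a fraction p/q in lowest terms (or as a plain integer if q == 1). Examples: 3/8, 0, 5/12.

Answer: 17/18

Derivation:
Chain of 2 gears, tooth counts: [18, 8]
  gear 0: T0=18, direction=positive, advance = 197 mod 18 = 17 teeth = 17/18 turn
  gear 1: T1=8, direction=negative, advance = 197 mod 8 = 5 teeth = 5/8 turn
Gear 0: 197 mod 18 = 17
Fraction = 17 / 18 = 17/18 (gcd(17,18)=1) = 17/18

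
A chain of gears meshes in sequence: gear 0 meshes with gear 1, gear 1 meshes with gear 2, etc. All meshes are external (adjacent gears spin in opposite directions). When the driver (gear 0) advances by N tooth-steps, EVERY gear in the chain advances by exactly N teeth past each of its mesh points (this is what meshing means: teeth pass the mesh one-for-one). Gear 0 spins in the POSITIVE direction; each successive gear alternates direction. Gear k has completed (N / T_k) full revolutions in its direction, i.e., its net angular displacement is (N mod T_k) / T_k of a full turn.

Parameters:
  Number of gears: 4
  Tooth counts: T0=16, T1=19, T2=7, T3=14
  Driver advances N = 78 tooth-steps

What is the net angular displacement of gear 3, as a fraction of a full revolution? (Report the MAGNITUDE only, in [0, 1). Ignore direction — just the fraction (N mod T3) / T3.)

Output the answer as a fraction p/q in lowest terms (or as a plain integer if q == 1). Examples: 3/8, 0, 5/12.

Chain of 4 gears, tooth counts: [16, 19, 7, 14]
  gear 0: T0=16, direction=positive, advance = 78 mod 16 = 14 teeth = 14/16 turn
  gear 1: T1=19, direction=negative, advance = 78 mod 19 = 2 teeth = 2/19 turn
  gear 2: T2=7, direction=positive, advance = 78 mod 7 = 1 teeth = 1/7 turn
  gear 3: T3=14, direction=negative, advance = 78 mod 14 = 8 teeth = 8/14 turn
Gear 3: 78 mod 14 = 8
Fraction = 8 / 14 = 4/7 (gcd(8,14)=2) = 4/7

Answer: 4/7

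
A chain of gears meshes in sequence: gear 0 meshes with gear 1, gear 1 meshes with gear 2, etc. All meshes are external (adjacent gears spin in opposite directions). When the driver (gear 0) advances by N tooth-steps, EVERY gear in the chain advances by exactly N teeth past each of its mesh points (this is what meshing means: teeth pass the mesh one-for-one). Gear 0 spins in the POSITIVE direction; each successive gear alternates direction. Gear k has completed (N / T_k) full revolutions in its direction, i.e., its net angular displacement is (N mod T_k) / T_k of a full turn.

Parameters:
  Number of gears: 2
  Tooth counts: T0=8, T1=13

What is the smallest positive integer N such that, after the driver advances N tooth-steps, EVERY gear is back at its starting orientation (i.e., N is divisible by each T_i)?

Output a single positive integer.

Answer: 104

Derivation:
Gear k returns to start when N is a multiple of T_k.
All gears at start simultaneously when N is a common multiple of [8, 13]; the smallest such N is lcm(8, 13).
Start: lcm = T0 = 8
Fold in T1=13: gcd(8, 13) = 1; lcm(8, 13) = 8 * 13 / 1 = 104 / 1 = 104
Full cycle length = 104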